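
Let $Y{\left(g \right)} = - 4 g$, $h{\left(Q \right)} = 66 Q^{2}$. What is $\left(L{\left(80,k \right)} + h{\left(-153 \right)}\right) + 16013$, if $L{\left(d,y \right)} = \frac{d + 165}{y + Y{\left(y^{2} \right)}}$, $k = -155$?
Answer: $\frac{30050945708}{19251} \approx 1.561 \cdot 10^{6}$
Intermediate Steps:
$L{\left(d,y \right)} = \frac{165 + d}{y - 4 y^{2}}$ ($L{\left(d,y \right)} = \frac{d + 165}{y - 4 y^{2}} = \frac{165 + d}{y - 4 y^{2}}$)
$\left(L{\left(80,k \right)} + h{\left(-153 \right)}\right) + 16013 = \left(\frac{-165 - 80}{\left(-155\right) \left(-1 + 4 \left(-155\right)\right)} + 66 \left(-153\right)^{2}\right) + 16013 = \left(- \frac{-165 - 80}{155 \left(-1 - 620\right)} + 66 \cdot 23409\right) + 16013 = \left(\left(- \frac{1}{155}\right) \frac{1}{-621} \left(-245\right) + 1544994\right) + 16013 = \left(\left(- \frac{1}{155}\right) \left(- \frac{1}{621}\right) \left(-245\right) + 1544994\right) + 16013 = \left(- \frac{49}{19251} + 1544994\right) + 16013 = \frac{29742679445}{19251} + 16013 = \frac{30050945708}{19251}$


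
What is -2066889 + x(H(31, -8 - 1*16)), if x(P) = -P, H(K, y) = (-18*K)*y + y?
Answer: -2080257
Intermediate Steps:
H(K, y) = y - 18*K*y (H(K, y) = -18*K*y + y = y - 18*K*y)
-2066889 + x(H(31, -8 - 1*16)) = -2066889 - (-8 - 1*16)*(1 - 18*31) = -2066889 - (-8 - 16)*(1 - 558) = -2066889 - (-24)*(-557) = -2066889 - 1*13368 = -2066889 - 13368 = -2080257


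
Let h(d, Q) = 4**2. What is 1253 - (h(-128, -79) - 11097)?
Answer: 12334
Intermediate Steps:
h(d, Q) = 16
1253 - (h(-128, -79) - 11097) = 1253 - (16 - 11097) = 1253 - 1*(-11081) = 1253 + 11081 = 12334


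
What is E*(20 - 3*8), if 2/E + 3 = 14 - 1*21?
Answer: ⅘ ≈ 0.80000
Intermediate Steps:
E = -⅕ (E = 2/(-3 + (14 - 1*21)) = 2/(-3 + (14 - 21)) = 2/(-3 - 7) = 2/(-10) = 2*(-⅒) = -⅕ ≈ -0.20000)
E*(20 - 3*8) = -(20 - 3*8)/5 = -(20 - 24)/5 = -⅕*(-4) = ⅘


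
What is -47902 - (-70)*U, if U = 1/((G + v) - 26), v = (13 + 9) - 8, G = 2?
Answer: -47909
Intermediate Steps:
v = 14 (v = 22 - 8 = 14)
U = -1/10 (U = 1/((2 + 14) - 26) = 1/(16 - 26) = 1/(-10) = -1/10 ≈ -0.10000)
-47902 - (-70)*U = -47902 - (-70)*(-1)/10 = -47902 - 1*7 = -47902 - 7 = -47909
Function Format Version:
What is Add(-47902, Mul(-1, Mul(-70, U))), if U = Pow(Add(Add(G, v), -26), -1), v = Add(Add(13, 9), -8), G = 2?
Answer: -47909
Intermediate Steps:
v = 14 (v = Add(22, -8) = 14)
U = Rational(-1, 10) (U = Pow(Add(Add(2, 14), -26), -1) = Pow(Add(16, -26), -1) = Pow(-10, -1) = Rational(-1, 10) ≈ -0.10000)
Add(-47902, Mul(-1, Mul(-70, U))) = Add(-47902, Mul(-1, Mul(-70, Rational(-1, 10)))) = Add(-47902, Mul(-1, 7)) = Add(-47902, -7) = -47909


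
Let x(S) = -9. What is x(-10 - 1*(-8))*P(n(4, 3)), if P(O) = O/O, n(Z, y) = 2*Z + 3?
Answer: -9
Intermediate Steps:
n(Z, y) = 3 + 2*Z
P(O) = 1
x(-10 - 1*(-8))*P(n(4, 3)) = -9*1 = -9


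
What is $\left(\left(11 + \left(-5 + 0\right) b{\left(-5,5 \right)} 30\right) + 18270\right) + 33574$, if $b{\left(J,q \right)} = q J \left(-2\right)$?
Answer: $44355$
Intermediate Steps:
$b{\left(J,q \right)} = - 2 J q$ ($b{\left(J,q \right)} = J q \left(-2\right) = - 2 J q$)
$\left(\left(11 + \left(-5 + 0\right) b{\left(-5,5 \right)} 30\right) + 18270\right) + 33574 = \left(\left(11 + \left(-5 + 0\right) \left(\left(-2\right) \left(-5\right) 5\right) 30\right) + 18270\right) + 33574 = \left(\left(11 + \left(-5\right) 50 \cdot 30\right) + 18270\right) + 33574 = \left(\left(11 - 7500\right) + 18270\right) + 33574 = \left(-7489 + 18270\right) + 33574 = 10781 + 33574 = 44355$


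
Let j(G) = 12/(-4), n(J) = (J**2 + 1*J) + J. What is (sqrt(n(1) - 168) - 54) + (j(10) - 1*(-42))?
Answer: -15 + I*sqrt(165) ≈ -15.0 + 12.845*I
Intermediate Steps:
n(J) = J**2 + 2*J (n(J) = (J**2 + J) + J = (J + J**2) + J = J**2 + 2*J)
j(G) = -3 (j(G) = 12*(-1/4) = -3)
(sqrt(n(1) - 168) - 54) + (j(10) - 1*(-42)) = (sqrt(1*(2 + 1) - 168) - 54) + (-3 - 1*(-42)) = (sqrt(1*3 - 168) - 54) + (-3 + 42) = (sqrt(3 - 168) - 54) + 39 = (sqrt(-165) - 54) + 39 = (I*sqrt(165) - 54) + 39 = (-54 + I*sqrt(165)) + 39 = -15 + I*sqrt(165)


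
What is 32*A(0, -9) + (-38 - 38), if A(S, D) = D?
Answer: -364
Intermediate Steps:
32*A(0, -9) + (-38 - 38) = 32*(-9) + (-38 - 38) = -288 - 76 = -364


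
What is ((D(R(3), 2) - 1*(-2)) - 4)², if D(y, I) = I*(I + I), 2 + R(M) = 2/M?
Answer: 36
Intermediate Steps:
R(M) = -2 + 2/M
D(y, I) = 2*I² (D(y, I) = I*(2*I) = 2*I²)
((D(R(3), 2) - 1*(-2)) - 4)² = ((2*2² - 1*(-2)) - 4)² = ((2*4 + 2) - 4)² = ((8 + 2) - 4)² = (10 - 4)² = 6² = 36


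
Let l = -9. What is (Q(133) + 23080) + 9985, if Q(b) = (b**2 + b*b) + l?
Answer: 68434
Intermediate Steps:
Q(b) = -9 + 2*b**2 (Q(b) = (b**2 + b*b) - 9 = (b**2 + b**2) - 9 = 2*b**2 - 9 = -9 + 2*b**2)
(Q(133) + 23080) + 9985 = ((-9 + 2*133**2) + 23080) + 9985 = ((-9 + 2*17689) + 23080) + 9985 = ((-9 + 35378) + 23080) + 9985 = (35369 + 23080) + 9985 = 58449 + 9985 = 68434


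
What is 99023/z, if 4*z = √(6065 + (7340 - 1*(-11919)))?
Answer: 198046*√6331/6331 ≈ 2489.0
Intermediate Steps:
z = √6331/2 (z = √(6065 + (7340 - 1*(-11919)))/4 = √(6065 + (7340 + 11919))/4 = √(6065 + 19259)/4 = √25324/4 = (2*√6331)/4 = √6331/2 ≈ 39.784)
99023/z = 99023/((√6331/2)) = 99023*(2*√6331/6331) = 198046*√6331/6331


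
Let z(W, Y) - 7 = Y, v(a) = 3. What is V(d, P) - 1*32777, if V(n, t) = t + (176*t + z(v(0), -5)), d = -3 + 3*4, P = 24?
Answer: -28527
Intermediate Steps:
z(W, Y) = 7 + Y
d = 9 (d = -3 + 12 = 9)
V(n, t) = 2 + 177*t (V(n, t) = t + (176*t + (7 - 5)) = t + (176*t + 2) = t + (2 + 176*t) = 2 + 177*t)
V(d, P) - 1*32777 = (2 + 177*24) - 1*32777 = (2 + 4248) - 32777 = 4250 - 32777 = -28527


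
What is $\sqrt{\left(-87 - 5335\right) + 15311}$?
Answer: $\sqrt{9889} \approx 99.443$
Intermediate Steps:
$\sqrt{\left(-87 - 5335\right) + 15311} = \sqrt{-5422 + 15311} = \sqrt{9889}$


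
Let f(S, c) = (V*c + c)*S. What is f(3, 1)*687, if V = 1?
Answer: 4122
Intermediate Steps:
f(S, c) = 2*S*c (f(S, c) = (1*c + c)*S = (c + c)*S = (2*c)*S = 2*S*c)
f(3, 1)*687 = (2*3*1)*687 = 6*687 = 4122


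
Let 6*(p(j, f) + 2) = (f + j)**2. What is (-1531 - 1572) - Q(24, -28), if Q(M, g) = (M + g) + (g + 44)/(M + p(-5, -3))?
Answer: -151875/49 ≈ -3099.5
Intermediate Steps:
p(j, f) = -2 + (f + j)**2/6
Q(M, g) = M + g + (44 + g)/(26/3 + M) (Q(M, g) = (M + g) + (g + 44)/(M + (-2 + (-3 - 5)**2/6)) = (M + g) + (44 + g)/(M + (-2 + (1/6)*(-8)**2)) = (M + g) + (44 + g)/(M + (-2 + (1/6)*64)) = (M + g) + (44 + g)/(M + (-2 + 32/3)) = (M + g) + (44 + g)/(M + 26/3) = (M + g) + (44 + g)/(26/3 + M) = M + g + (44 + g)/(26/3 + M))
(-1531 - 1572) - Q(24, -28) = (-1531 - 1572) - (132 + 3*24**2 + 26*24 + 29*(-28) + 3*24*(-28))/(26 + 3*24) = -3103 - (132 + 3*576 + 624 - 812 - 2016)/(26 + 72) = -3103 - (132 + 1728 + 624 - 812 - 2016)/98 = -3103 - (-344)/98 = -3103 - 1*(-172/49) = -3103 + 172/49 = -151875/49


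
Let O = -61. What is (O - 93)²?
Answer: 23716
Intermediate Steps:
(O - 93)² = (-61 - 93)² = (-154)² = 23716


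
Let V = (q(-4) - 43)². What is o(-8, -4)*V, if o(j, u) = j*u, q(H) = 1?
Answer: 56448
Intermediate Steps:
V = 1764 (V = (1 - 43)² = (-42)² = 1764)
o(-8, -4)*V = -8*(-4)*1764 = 32*1764 = 56448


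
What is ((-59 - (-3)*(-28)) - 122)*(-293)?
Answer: 77645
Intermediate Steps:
((-59 - (-3)*(-28)) - 122)*(-293) = ((-59 - 1*84) - 122)*(-293) = ((-59 - 84) - 122)*(-293) = (-143 - 122)*(-293) = -265*(-293) = 77645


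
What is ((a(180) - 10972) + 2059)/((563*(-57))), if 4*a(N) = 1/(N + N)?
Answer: 12834719/46211040 ≈ 0.27774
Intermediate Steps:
a(N) = 1/(8*N) (a(N) = 1/(4*(N + N)) = 1/(4*((2*N))) = (1/(2*N))/4 = 1/(8*N))
((a(180) - 10972) + 2059)/((563*(-57))) = (((1/8)/180 - 10972) + 2059)/((563*(-57))) = (((1/8)*(1/180) - 10972) + 2059)/(-32091) = ((1/1440 - 10972) + 2059)*(-1/32091) = (-15799679/1440 + 2059)*(-1/32091) = -12834719/1440*(-1/32091) = 12834719/46211040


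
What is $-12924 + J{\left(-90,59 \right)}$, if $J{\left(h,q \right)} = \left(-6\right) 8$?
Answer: $-12972$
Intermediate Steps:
$J{\left(h,q \right)} = -48$
$-12924 + J{\left(-90,59 \right)} = -12924 - 48 = -12972$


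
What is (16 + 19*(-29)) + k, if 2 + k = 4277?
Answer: 3740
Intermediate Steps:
k = 4275 (k = -2 + 4277 = 4275)
(16 + 19*(-29)) + k = (16 + 19*(-29)) + 4275 = (16 - 551) + 4275 = -535 + 4275 = 3740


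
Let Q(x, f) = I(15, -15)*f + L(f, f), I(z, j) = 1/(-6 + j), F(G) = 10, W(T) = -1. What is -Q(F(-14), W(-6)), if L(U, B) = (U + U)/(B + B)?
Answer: -22/21 ≈ -1.0476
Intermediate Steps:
L(U, B) = U/B (L(U, B) = (2*U)/((2*B)) = (2*U)*(1/(2*B)) = U/B)
Q(x, f) = 1 - f/21 (Q(x, f) = f/(-6 - 15) + f/f = f/(-21) + 1 = -f/21 + 1 = 1 - f/21)
-Q(F(-14), W(-6)) = -(1 - 1/21*(-1)) = -(1 + 1/21) = -1*22/21 = -22/21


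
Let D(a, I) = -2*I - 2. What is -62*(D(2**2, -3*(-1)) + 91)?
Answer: -5146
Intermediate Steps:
D(a, I) = -2 - 2*I
-62*(D(2**2, -3*(-1)) + 91) = -62*((-2 - (-6)*(-1)) + 91) = -62*((-2 - 2*3) + 91) = -62*((-2 - 6) + 91) = -62*(-8 + 91) = -62*83 = -5146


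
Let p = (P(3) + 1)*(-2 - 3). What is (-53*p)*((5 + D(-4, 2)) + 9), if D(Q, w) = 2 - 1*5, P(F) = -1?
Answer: 0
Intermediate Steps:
D(Q, w) = -3 (D(Q, w) = 2 - 5 = -3)
p = 0 (p = (-1 + 1)*(-2 - 3) = 0*(-5) = 0)
(-53*p)*((5 + D(-4, 2)) + 9) = (-53*0)*((5 - 3) + 9) = 0*(2 + 9) = 0*11 = 0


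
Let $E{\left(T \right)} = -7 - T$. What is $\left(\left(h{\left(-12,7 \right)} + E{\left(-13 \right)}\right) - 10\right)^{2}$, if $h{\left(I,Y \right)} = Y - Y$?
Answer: $16$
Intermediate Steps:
$h{\left(I,Y \right)} = 0$
$\left(\left(h{\left(-12,7 \right)} + E{\left(-13 \right)}\right) - 10\right)^{2} = \left(\left(0 - -6\right) - 10\right)^{2} = \left(\left(0 + \left(-7 + 13\right)\right) - 10\right)^{2} = \left(\left(0 + 6\right) - 10\right)^{2} = \left(6 - 10\right)^{2} = \left(-4\right)^{2} = 16$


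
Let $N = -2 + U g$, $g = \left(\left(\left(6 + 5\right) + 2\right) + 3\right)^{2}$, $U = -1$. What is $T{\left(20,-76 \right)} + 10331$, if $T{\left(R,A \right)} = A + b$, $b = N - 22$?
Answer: $9975$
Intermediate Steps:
$g = 256$ ($g = \left(\left(11 + 2\right) + 3\right)^{2} = \left(13 + 3\right)^{2} = 16^{2} = 256$)
$N = -258$ ($N = -2 - 256 = -258$)
$b = -280$ ($b = -258 - 22 = -280$)
$T{\left(R,A \right)} = -280 + A$ ($T{\left(R,A \right)} = A - 280 = -280 + A$)
$T{\left(20,-76 \right)} + 10331 = \left(-280 - 76\right) + 10331 = -356 + 10331 = 9975$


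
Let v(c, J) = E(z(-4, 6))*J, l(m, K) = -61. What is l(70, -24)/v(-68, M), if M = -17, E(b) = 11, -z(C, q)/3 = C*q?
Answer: 61/187 ≈ 0.32620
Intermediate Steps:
z(C, q) = -3*C*q
v(c, J) = 11*J
l(70, -24)/v(-68, M) = -61/(11*(-17)) = -61/(-187) = -61*(-1/187) = 61/187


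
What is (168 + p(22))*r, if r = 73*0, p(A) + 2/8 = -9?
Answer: 0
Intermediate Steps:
p(A) = -37/4 (p(A) = -1/4 - 9 = -37/4)
r = 0
(168 + p(22))*r = (168 - 37/4)*0 = (635/4)*0 = 0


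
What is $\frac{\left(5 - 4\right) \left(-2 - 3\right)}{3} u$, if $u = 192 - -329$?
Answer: $- \frac{2605}{3} \approx -868.33$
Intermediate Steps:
$u = 521$ ($u = 192 + 329 = 521$)
$\frac{\left(5 - 4\right) \left(-2 - 3\right)}{3} u = \frac{\left(5 - 4\right) \left(-2 - 3\right)}{3} \cdot 521 = 1 \left(-5\right) \frac{1}{3} \cdot 521 = \left(-5\right) \frac{1}{3} \cdot 521 = \left(- \frac{5}{3}\right) 521 = - \frac{2605}{3}$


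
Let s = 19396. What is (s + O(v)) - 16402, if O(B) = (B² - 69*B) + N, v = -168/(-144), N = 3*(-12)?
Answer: 103639/36 ≈ 2878.9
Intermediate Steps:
N = -36
v = 7/6 (v = -168*(-1/144) = 7/6 ≈ 1.1667)
O(B) = -36 + B² - 69*B (O(B) = (B² - 69*B) - 36 = -36 + B² - 69*B)
(s + O(v)) - 16402 = (19396 + (-36 + (7/6)² - 69*7/6)) - 16402 = (19396 + (-36 + 49/36 - 161/2)) - 16402 = (19396 - 4145/36) - 16402 = 694111/36 - 16402 = 103639/36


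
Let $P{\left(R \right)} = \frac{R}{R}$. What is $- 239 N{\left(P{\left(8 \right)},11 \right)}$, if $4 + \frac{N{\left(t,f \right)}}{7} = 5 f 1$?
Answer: $-85323$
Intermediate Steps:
$P{\left(R \right)} = 1$
$N{\left(t,f \right)} = -28 + 35 f$ ($N{\left(t,f \right)} = -28 + 7 \cdot 5 f 1 = -28 + 7 \cdot 5 f = -28 + 35 f$)
$- 239 N{\left(P{\left(8 \right)},11 \right)} = - 239 \left(-28 + 35 \cdot 11\right) = - 239 \left(-28 + 385\right) = \left(-239\right) 357 = -85323$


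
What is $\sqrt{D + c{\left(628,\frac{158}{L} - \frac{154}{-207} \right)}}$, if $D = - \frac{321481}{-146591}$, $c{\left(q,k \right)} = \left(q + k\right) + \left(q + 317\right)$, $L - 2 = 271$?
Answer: $\frac{8 \sqrt{20869590362046703823}}{920444889} \approx 39.705$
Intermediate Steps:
$L = 273$ ($L = 2 + 271 = 273$)
$c{\left(q,k \right)} = 317 + k + 2 q$ ($c{\left(q,k \right)} = \left(k + q\right) + \left(317 + q\right) = 317 + k + 2 q$)
$D = \frac{321481}{146591}$ ($D = \left(-321481\right) \left(- \frac{1}{146591}\right) = \frac{321481}{146591} \approx 2.193$)
$\sqrt{D + c{\left(628,\frac{158}{L} - \frac{154}{-207} \right)}} = \sqrt{\frac{321481}{146591} + \left(317 + \left(\frac{158}{273} - \frac{154}{-207}\right) + 2 \cdot 628\right)} = \sqrt{\frac{321481}{146591} + \left(317 + \left(158 \cdot \frac{1}{273} - - \frac{154}{207}\right) + 1256\right)} = \sqrt{\frac{321481}{146591} + \left(317 + \left(\frac{158}{273} + \frac{154}{207}\right) + 1256\right)} = \sqrt{\frac{321481}{146591} + \left(317 + \frac{24916}{18837} + 1256\right)} = \sqrt{\frac{321481}{146591} + \frac{29655517}{18837}} = \sqrt{\frac{4353287630144}{2761334667}} = \frac{8 \sqrt{20869590362046703823}}{920444889}$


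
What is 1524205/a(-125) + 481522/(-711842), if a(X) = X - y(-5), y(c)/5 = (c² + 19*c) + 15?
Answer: 108492090731/10677630 ≈ 10161.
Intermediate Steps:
y(c) = 75 + 5*c² + 95*c (y(c) = 5*((c² + 19*c) + 15) = 5*(15 + c² + 19*c) = 75 + 5*c² + 95*c)
a(X) = 275 + X (a(X) = X - (75 + 5*(-5)² + 95*(-5)) = X - (75 + 5*25 - 475) = X - (75 + 125 - 475) = X - 1*(-275) = X + 275 = 275 + X)
1524205/a(-125) + 481522/(-711842) = 1524205/(275 - 125) + 481522/(-711842) = 1524205/150 + 481522*(-1/711842) = 1524205*(1/150) - 240761/355921 = 304841/30 - 240761/355921 = 108492090731/10677630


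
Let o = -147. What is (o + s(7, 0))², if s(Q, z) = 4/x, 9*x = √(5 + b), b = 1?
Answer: 21825 - 1764*√6 ≈ 17504.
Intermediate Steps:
x = √6/9 (x = √(5 + 1)/9 = √6/9 ≈ 0.27217)
s(Q, z) = 6*√6 (s(Q, z) = 4/((√6/9)) = 4*(3*√6/2) = 6*√6)
(o + s(7, 0))² = (-147 + 6*√6)²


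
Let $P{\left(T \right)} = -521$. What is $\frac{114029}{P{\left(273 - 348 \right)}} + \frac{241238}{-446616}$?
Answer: $- \frac{25526430431}{116343468} \approx -219.41$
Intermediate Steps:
$\frac{114029}{P{\left(273 - 348 \right)}} + \frac{241238}{-446616} = \frac{114029}{-521} + \frac{241238}{-446616} = 114029 \left(- \frac{1}{521}\right) + 241238 \left(- \frac{1}{446616}\right) = - \frac{114029}{521} - \frac{120619}{223308} = - \frac{25526430431}{116343468}$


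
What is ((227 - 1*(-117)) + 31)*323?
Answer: 121125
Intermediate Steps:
((227 - 1*(-117)) + 31)*323 = ((227 + 117) + 31)*323 = (344 + 31)*323 = 375*323 = 121125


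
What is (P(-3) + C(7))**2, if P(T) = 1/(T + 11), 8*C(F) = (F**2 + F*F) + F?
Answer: 2809/16 ≈ 175.56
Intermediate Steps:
C(F) = F**2/4 + F/8 (C(F) = ((F**2 + F*F) + F)/8 = ((F**2 + F**2) + F)/8 = (2*F**2 + F)/8 = (F + 2*F**2)/8 = F**2/4 + F/8)
P(T) = 1/(11 + T)
(P(-3) + C(7))**2 = (1/(11 - 3) + (1/8)*7*(1 + 2*7))**2 = (1/8 + (1/8)*7*(1 + 14))**2 = (1/8 + (1/8)*7*15)**2 = (1/8 + 105/8)**2 = (53/4)**2 = 2809/16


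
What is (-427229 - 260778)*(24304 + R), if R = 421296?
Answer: -306575919200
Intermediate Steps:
(-427229 - 260778)*(24304 + R) = (-427229 - 260778)*(24304 + 421296) = -688007*445600 = -306575919200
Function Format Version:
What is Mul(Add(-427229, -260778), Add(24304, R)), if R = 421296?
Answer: -306575919200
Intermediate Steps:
Mul(Add(-427229, -260778), Add(24304, R)) = Mul(Add(-427229, -260778), Add(24304, 421296)) = Mul(-688007, 445600) = -306575919200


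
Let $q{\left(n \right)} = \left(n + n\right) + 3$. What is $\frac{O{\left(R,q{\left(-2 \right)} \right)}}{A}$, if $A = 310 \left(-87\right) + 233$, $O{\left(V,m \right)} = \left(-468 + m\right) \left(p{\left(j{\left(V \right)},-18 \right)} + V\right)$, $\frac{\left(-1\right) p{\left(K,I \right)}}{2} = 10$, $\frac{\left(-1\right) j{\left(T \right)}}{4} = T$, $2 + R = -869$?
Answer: $- \frac{417879}{26737} \approx -15.629$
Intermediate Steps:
$R = -871$ ($R = -2 - 869 = -871$)
$j{\left(T \right)} = - 4 T$
$p{\left(K,I \right)} = -20$ ($p{\left(K,I \right)} = \left(-2\right) 10 = -20$)
$q{\left(n \right)} = 3 + 2 n$ ($q{\left(n \right)} = 2 n + 3 = 3 + 2 n$)
$O{\left(V,m \right)} = \left(-468 + m\right) \left(-20 + V\right)$
$A = -26737$ ($A = -26970 + 233 = -26737$)
$\frac{O{\left(R,q{\left(-2 \right)} \right)}}{A} = \frac{9360 - -407628 - 20 \left(3 + 2 \left(-2\right)\right) - 871 \left(3 + 2 \left(-2\right)\right)}{-26737} = \left(9360 + 407628 - 20 \left(3 - 4\right) - 871 \left(3 - 4\right)\right) \left(- \frac{1}{26737}\right) = \left(9360 + 407628 - -20 - -871\right) \left(- \frac{1}{26737}\right) = \left(9360 + 407628 + 20 + 871\right) \left(- \frac{1}{26737}\right) = 417879 \left(- \frac{1}{26737}\right) = - \frac{417879}{26737}$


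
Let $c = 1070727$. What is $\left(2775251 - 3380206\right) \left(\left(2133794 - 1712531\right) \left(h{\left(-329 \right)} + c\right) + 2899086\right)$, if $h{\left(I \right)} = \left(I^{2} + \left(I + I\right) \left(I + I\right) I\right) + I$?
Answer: $36001086114467090175$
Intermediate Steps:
$h{\left(I \right)} = I + I^{2} + 4 I^{3}$ ($h{\left(I \right)} = \left(I^{2} + 2 I 2 I I\right) + I = \left(I^{2} + 4 I^{2} I\right) + I = \left(I^{2} + 4 I^{3}\right) + I = I + I^{2} + 4 I^{3}$)
$\left(2775251 - 3380206\right) \left(\left(2133794 - 1712531\right) \left(h{\left(-329 \right)} + c\right) + 2899086\right) = \left(2775251 - 3380206\right) \left(\left(2133794 - 1712531\right) \left(- 329 \left(1 - 329 + 4 \left(-329\right)^{2}\right) + 1070727\right) + 2899086\right) = - 604955 \left(421263 \left(- 329 \left(1 - 329 + 4 \cdot 108241\right) + 1070727\right) + 2899086\right) = - 604955 \left(421263 \left(- 329 \left(1 - 329 + 432964\right) + 1070727\right) + 2899086\right) = - 604955 \left(421263 \left(\left(-329\right) 432636 + 1070727\right) + 2899086\right) = - 604955 \left(421263 \left(-142337244 + 1070727\right) + 2899086\right) = - 604955 \left(421263 \left(-141266517\right) + 2899086\right) = - 604955 \left(-59510356750971 + 2899086\right) = \left(-604955\right) \left(-59510353851885\right) = 36001086114467090175$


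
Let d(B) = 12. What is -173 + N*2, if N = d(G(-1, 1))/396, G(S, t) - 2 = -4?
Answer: -5707/33 ≈ -172.94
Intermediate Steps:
G(S, t) = -2 (G(S, t) = 2 - 4 = -2)
N = 1/33 (N = 12/396 = 12*(1/396) = 1/33 ≈ 0.030303)
-173 + N*2 = -173 + (1/33)*2 = -173 + 2/33 = -5707/33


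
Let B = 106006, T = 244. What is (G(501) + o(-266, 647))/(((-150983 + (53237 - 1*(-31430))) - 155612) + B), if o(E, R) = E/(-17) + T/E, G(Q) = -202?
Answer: 211709/131049821 ≈ 0.0016155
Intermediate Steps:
o(E, R) = 244/E - E/17 (o(E, R) = E/(-17) + 244/E = E*(-1/17) + 244/E = -E/17 + 244/E = 244/E - E/17)
(G(501) + o(-266, 647))/(((-150983 + (53237 - 1*(-31430))) - 155612) + B) = (-202 + (244/(-266) - 1/17*(-266)))/(((-150983 + (53237 - 1*(-31430))) - 155612) + 106006) = (-202 + (244*(-1/266) + 266/17))/(((-150983 + (53237 + 31430)) - 155612) + 106006) = (-202 + (-122/133 + 266/17))/(((-150983 + 84667) - 155612) + 106006) = (-202 + 33304/2261)/((-66316 - 155612) + 106006) = -423418/(2261*(-221928 + 106006)) = -423418/2261/(-115922) = -423418/2261*(-1/115922) = 211709/131049821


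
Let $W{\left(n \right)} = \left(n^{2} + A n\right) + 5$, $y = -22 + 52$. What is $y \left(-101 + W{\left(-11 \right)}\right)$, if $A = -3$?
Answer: $1740$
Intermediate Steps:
$y = 30$
$W{\left(n \right)} = 5 + n^{2} - 3 n$ ($W{\left(n \right)} = \left(n^{2} - 3 n\right) + 5 = 5 + n^{2} - 3 n$)
$y \left(-101 + W{\left(-11 \right)}\right) = 30 \left(-101 + \left(5 + \left(-11\right)^{2} - -33\right)\right) = 30 \left(-101 + \left(5 + 121 + 33\right)\right) = 30 \left(-101 + 159\right) = 30 \cdot 58 = 1740$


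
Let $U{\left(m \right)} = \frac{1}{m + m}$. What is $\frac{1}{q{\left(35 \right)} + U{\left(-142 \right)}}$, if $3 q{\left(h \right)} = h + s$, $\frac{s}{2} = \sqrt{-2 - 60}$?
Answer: $\frac{2822108}{39582219} - \frac{161312 i \sqrt{62}}{39582219} \approx 0.071297 - 0.032089 i$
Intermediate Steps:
$U{\left(m \right)} = \frac{1}{2 m}$
$s = 2 i \sqrt{62}$ ($s = 2 \sqrt{-2 - 60} = 2 \sqrt{-62} = 2 i \sqrt{62} \approx 15.748 i$)
$q{\left(h \right)} = \frac{h}{3} + \frac{2 i \sqrt{62}}{3}$ ($q{\left(h \right)} = \frac{h + 2 i \sqrt{62}}{3} = \frac{h}{3} + \frac{2 i \sqrt{62}}{3}$)
$\frac{1}{q{\left(35 \right)} + U{\left(-142 \right)}} = \frac{1}{\left(\frac{1}{3} \cdot 35 + \frac{2 i \sqrt{62}}{3}\right) + \frac{1}{2 \left(-142\right)}} = \frac{1}{\left(\frac{35}{3} + \frac{2 i \sqrt{62}}{3}\right) + \frac{1}{2} \left(- \frac{1}{142}\right)} = \frac{1}{\left(\frac{35}{3} + \frac{2 i \sqrt{62}}{3}\right) - \frac{1}{284}} = \frac{1}{\frac{9937}{852} + \frac{2 i \sqrt{62}}{3}}$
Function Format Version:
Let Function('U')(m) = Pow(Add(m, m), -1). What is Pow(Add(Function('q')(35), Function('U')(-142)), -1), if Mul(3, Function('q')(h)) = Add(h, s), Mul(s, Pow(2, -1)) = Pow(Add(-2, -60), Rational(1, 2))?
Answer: Add(Rational(2822108, 39582219), Mul(Rational(-161312, 39582219), I, Pow(62, Rational(1, 2)))) ≈ Add(0.071297, Mul(-0.032089, I))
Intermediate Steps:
Function('U')(m) = Mul(Rational(1, 2), Pow(m, -1)) (Function('U')(m) = Pow(Mul(2, m), -1) = Mul(Rational(1, 2), Pow(m, -1)))
s = Mul(2, I, Pow(62, Rational(1, 2))) (s = Mul(2, Pow(Add(-2, -60), Rational(1, 2))) = Mul(2, Pow(-62, Rational(1, 2))) = Mul(2, Mul(I, Pow(62, Rational(1, 2)))) = Mul(2, I, Pow(62, Rational(1, 2))) ≈ Mul(15.748, I))
Function('q')(h) = Add(Mul(Rational(1, 3), h), Mul(Rational(2, 3), I, Pow(62, Rational(1, 2)))) (Function('q')(h) = Mul(Rational(1, 3), Add(h, Mul(2, I, Pow(62, Rational(1, 2))))) = Add(Mul(Rational(1, 3), h), Mul(Rational(2, 3), I, Pow(62, Rational(1, 2)))))
Pow(Add(Function('q')(35), Function('U')(-142)), -1) = Pow(Add(Add(Mul(Rational(1, 3), 35), Mul(Rational(2, 3), I, Pow(62, Rational(1, 2)))), Mul(Rational(1, 2), Pow(-142, -1))), -1) = Pow(Add(Add(Rational(35, 3), Mul(Rational(2, 3), I, Pow(62, Rational(1, 2)))), Mul(Rational(1, 2), Rational(-1, 142))), -1) = Pow(Add(Add(Rational(35, 3), Mul(Rational(2, 3), I, Pow(62, Rational(1, 2)))), Rational(-1, 284)), -1) = Pow(Add(Rational(9937, 852), Mul(Rational(2, 3), I, Pow(62, Rational(1, 2)))), -1)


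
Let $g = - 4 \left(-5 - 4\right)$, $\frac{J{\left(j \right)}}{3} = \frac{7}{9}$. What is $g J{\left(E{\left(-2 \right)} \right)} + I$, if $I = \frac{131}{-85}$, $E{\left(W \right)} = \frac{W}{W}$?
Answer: $\frac{7009}{85} \approx 82.459$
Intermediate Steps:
$E{\left(W \right)} = 1$
$J{\left(j \right)} = \frac{7}{3}$ ($J{\left(j \right)} = 3 \cdot \frac{7}{9} = \frac{7}{3}$)
$g = 36$ ($g = \left(-4\right) \left(-9\right) = 36$)
$I = - \frac{131}{85}$ ($I = 131 \left(- \frac{1}{85}\right) = - \frac{131}{85} \approx -1.5412$)
$g J{\left(E{\left(-2 \right)} \right)} + I = 36 \cdot \frac{7}{3} - \frac{131}{85} = 84 - \frac{131}{85} = \frac{7009}{85}$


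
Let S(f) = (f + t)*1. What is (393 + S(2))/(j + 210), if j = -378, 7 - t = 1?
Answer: -401/168 ≈ -2.3869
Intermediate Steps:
t = 6 (t = 7 - 1*1 = 7 - 1 = 6)
S(f) = 6 + f (S(f) = (f + 6)*1 = (6 + f)*1 = 6 + f)
(393 + S(2))/(j + 210) = (393 + (6 + 2))/(-378 + 210) = (393 + 8)/(-168) = 401*(-1/168) = -401/168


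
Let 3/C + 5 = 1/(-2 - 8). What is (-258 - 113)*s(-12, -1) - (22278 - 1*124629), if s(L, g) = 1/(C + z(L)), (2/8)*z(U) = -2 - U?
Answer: 68568863/670 ≈ 1.0234e+5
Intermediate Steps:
z(U) = -8 - 4*U (z(U) = 4*(-2 - U) = -8 - 4*U)
C = -10/17 (C = 3/(-5 + 1/(-2 - 8)) = 3/(-5 + 1/(-10)) = 3/(-5 - 1/10) = 3/(-51/10) = 3*(-10/51) = -10/17 ≈ -0.58823)
s(L, g) = 1/(-146/17 - 4*L) (s(L, g) = 1/(-10/17 + (-8 - 4*L)) = 1/(-146/17 - 4*L))
(-258 - 113)*s(-12, -1) - (22278 - 1*124629) = (-258 - 113)*(-17/(146 + 68*(-12))) - (22278 - 1*124629) = -(-6307)/(146 - 816) - (22278 - 124629) = -(-6307)/(-670) - 1*(-102351) = -(-6307)*(-1)/670 + 102351 = -371*17/670 + 102351 = -6307/670 + 102351 = 68568863/670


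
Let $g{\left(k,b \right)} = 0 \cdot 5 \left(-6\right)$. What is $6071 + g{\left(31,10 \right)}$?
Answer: $6071$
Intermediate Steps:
$g{\left(k,b \right)} = 0$ ($g{\left(k,b \right)} = 0 \left(-6\right) = 0$)
$6071 + g{\left(31,10 \right)} = 6071 + 0 = 6071$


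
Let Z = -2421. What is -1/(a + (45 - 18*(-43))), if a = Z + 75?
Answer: 1/1527 ≈ 0.00065488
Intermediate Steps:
a = -2346 (a = -2421 + 75 = -2346)
-1/(a + (45 - 18*(-43))) = -1/(-2346 + (45 - 18*(-43))) = -1/(-2346 + (45 + 774)) = -1/(-2346 + 819) = -1/(-1527) = -1*(-1/1527) = 1/1527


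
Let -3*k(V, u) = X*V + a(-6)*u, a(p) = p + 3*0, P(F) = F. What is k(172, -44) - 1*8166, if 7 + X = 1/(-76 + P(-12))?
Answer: -518233/66 ≈ -7852.0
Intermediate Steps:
X = -617/88 (X = -7 + 1/(-76 - 12) = -7 + 1/(-88) = -7 - 1/88 = -617/88 ≈ -7.0114)
a(p) = p (a(p) = p + 0 = p)
k(V, u) = 2*u + 617*V/264 (k(V, u) = -(-617*V/88 - 6*u)/3 = -(-6*u - 617*V/88)/3 = 2*u + 617*V/264)
k(172, -44) - 1*8166 = (2*(-44) + (617/264)*172) - 1*8166 = (-88 + 26531/66) - 8166 = 20723/66 - 8166 = -518233/66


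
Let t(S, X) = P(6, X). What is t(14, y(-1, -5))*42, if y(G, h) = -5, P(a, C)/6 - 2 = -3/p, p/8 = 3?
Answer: 945/2 ≈ 472.50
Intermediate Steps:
p = 24 (p = 8*3 = 24)
P(a, C) = 45/4 (P(a, C) = 12 + 6*(-3/24) = 12 + 6*(-3*1/24) = 12 + 6*(-1/8) = 12 - 3/4 = 45/4)
t(S, X) = 45/4
t(14, y(-1, -5))*42 = (45/4)*42 = 945/2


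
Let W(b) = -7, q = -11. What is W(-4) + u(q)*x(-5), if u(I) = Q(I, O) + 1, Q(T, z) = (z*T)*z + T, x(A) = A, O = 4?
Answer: 923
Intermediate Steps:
Q(T, z) = T + T*z² (Q(T, z) = (T*z)*z + T = T*z² + T = T + T*z²)
u(I) = 1 + 17*I (u(I) = I*(1 + 4²) + 1 = I*(1 + 16) + 1 = I*17 + 1 = 17*I + 1 = 1 + 17*I)
W(-4) + u(q)*x(-5) = -7 + (1 + 17*(-11))*(-5) = -7 + (1 - 187)*(-5) = -7 - 186*(-5) = -7 + 930 = 923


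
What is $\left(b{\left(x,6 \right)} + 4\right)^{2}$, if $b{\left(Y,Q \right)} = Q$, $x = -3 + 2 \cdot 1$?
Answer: $100$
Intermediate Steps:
$x = -1$ ($x = -3 + 2 = -1$)
$\left(b{\left(x,6 \right)} + 4\right)^{2} = \left(6 + 4\right)^{2} = 10^{2} = 100$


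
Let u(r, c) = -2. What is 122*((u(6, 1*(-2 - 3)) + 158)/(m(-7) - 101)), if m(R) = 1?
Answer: -4758/25 ≈ -190.32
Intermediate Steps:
122*((u(6, 1*(-2 - 3)) + 158)/(m(-7) - 101)) = 122*((-2 + 158)/(1 - 101)) = 122*(156/(-100)) = 122*(156*(-1/100)) = 122*(-39/25) = -4758/25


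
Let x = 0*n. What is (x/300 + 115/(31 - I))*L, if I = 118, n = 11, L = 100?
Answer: -11500/87 ≈ -132.18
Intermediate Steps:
x = 0 (x = 0*11 = 0)
(x/300 + 115/(31 - I))*L = (0/300 + 115/(31 - 1*118))*100 = (0*(1/300) + 115/(31 - 118))*100 = (0 + 115/(-87))*100 = (0 + 115*(-1/87))*100 = (0 - 115/87)*100 = -115/87*100 = -11500/87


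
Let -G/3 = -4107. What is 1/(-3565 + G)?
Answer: 1/8756 ≈ 0.00011421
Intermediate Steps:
G = 12321 (G = -3*(-4107) = 12321)
1/(-3565 + G) = 1/(-3565 + 12321) = 1/8756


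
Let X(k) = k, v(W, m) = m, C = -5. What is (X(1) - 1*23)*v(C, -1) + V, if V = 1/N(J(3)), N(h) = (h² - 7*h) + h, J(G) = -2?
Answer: 353/16 ≈ 22.063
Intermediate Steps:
N(h) = h² - 6*h
V = 1/16 (V = 1/(-2*(-6 - 2)) = 1/(-2*(-8)) = 1/16 ≈ 0.062500)
(X(1) - 1*23)*v(C, -1) + V = (1 - 1*23)*(-1) + 1/16 = (1 - 23)*(-1) + 1/16 = -22*(-1) + 1/16 = 22 + 1/16 = 353/16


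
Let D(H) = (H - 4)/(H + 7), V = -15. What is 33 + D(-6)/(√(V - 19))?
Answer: 33 + 5*I*√34/17 ≈ 33.0 + 1.715*I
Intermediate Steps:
D(H) = (-4 + H)/(7 + H)
33 + D(-6)/(√(V - 19)) = 33 + ((-4 - 6)/(7 - 6))/(√(-15 - 19)) = 33 + (-10/1)/(√(-34)) = 33 + (1*(-10))/((I*√34)) = 33 - (-5)*I*√34/17 = 33 + 5*I*√34/17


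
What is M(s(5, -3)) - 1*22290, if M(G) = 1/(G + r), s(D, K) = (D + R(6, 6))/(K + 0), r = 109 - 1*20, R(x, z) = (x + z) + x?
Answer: -5438757/244 ≈ -22290.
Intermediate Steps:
R(x, z) = z + 2*x
r = 89 (r = 109 - 20 = 89)
s(D, K) = (18 + D)/K (s(D, K) = (D + (6 + 2*6))/(K + 0) = (D + (6 + 12))/K = (D + 18)/K = (18 + D)/K)
M(G) = 1/(89 + G) (M(G) = 1/(G + 89) = 1/(89 + G))
M(s(5, -3)) - 1*22290 = 1/(89 + (18 + 5)/(-3)) - 1*22290 = 1/(89 - ⅓*23) - 22290 = 1/(89 - 23/3) - 22290 = 1/(244/3) - 22290 = 3/244 - 22290 = -5438757/244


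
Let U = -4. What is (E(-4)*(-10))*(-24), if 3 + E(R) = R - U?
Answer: -720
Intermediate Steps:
E(R) = 1 + R (E(R) = -3 + (R - 1*(-4)) = -3 + (R + 4) = -3 + (4 + R) = 1 + R)
(E(-4)*(-10))*(-24) = ((1 - 4)*(-10))*(-24) = -3*(-10)*(-24) = 30*(-24) = -720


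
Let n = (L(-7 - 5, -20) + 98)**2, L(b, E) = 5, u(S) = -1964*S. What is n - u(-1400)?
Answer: -2738991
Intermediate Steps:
n = 10609 (n = (5 + 98)**2 = 103**2 = 10609)
n - u(-1400) = 10609 - (-1964)*(-1400) = 10609 - 1*2749600 = 10609 - 2749600 = -2738991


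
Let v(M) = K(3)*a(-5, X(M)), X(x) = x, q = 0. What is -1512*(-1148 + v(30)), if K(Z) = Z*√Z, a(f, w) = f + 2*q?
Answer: 1735776 + 22680*√3 ≈ 1.7751e+6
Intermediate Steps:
a(f, w) = f (a(f, w) = f + 2*0 = f + 0 = f)
K(Z) = Z^(3/2)
v(M) = -15*√3 (v(M) = 3^(3/2)*(-5) = (3*√3)*(-5) = -15*√3)
-1512*(-1148 + v(30)) = -1512*(-1148 - 15*√3) = 1735776 + 22680*√3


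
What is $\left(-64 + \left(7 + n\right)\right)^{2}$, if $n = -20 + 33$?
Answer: $1936$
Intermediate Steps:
$n = 13$
$\left(-64 + \left(7 + n\right)\right)^{2} = \left(-64 + \left(7 + 13\right)\right)^{2} = \left(-64 + 20\right)^{2} = \left(-44\right)^{2} = 1936$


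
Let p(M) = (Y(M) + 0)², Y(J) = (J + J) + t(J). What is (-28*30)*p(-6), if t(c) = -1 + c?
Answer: -303240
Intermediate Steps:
Y(J) = -1 + 3*J (Y(J) = (J + J) + (-1 + J) = 2*J + (-1 + J) = -1 + 3*J)
p(M) = (-1 + 3*M)² (p(M) = ((-1 + 3*M) + 0)² = (-1 + 3*M)²)
(-28*30)*p(-6) = (-28*30)*(-1 + 3*(-6))² = -840*(-1 - 18)² = -840*(-19)² = -840*361 = -303240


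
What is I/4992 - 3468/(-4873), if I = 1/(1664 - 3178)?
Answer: 26210750711/36829588224 ≈ 0.71168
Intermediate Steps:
I = -1/1514 (I = 1/(-1514) = -1/1514 ≈ -0.00066050)
I/4992 - 3468/(-4873) = -1/1514/4992 - 3468/(-4873) = -1/1514*1/4992 - 3468*(-1/4873) = -1/7557888 + 3468/4873 = 26210750711/36829588224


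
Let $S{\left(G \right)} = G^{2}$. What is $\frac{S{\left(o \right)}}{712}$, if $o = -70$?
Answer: $\frac{1225}{178} \approx 6.882$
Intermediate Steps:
$\frac{S{\left(o \right)}}{712} = \frac{\left(-70\right)^{2}}{712} = 4900 \cdot \frac{1}{712} = \frac{1225}{178}$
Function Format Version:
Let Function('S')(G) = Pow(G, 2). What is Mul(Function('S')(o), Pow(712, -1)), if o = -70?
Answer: Rational(1225, 178) ≈ 6.8820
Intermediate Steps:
Mul(Function('S')(o), Pow(712, -1)) = Mul(Pow(-70, 2), Pow(712, -1)) = Mul(4900, Rational(1, 712)) = Rational(1225, 178)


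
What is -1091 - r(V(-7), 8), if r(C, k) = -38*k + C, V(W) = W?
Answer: -780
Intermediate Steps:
r(C, k) = C - 38*k
-1091 - r(V(-7), 8) = -1091 - (-7 - 38*8) = -1091 - (-7 - 304) = -1091 - 1*(-311) = -1091 + 311 = -780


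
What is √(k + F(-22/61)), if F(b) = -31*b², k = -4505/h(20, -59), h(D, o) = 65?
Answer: I*√46119749/793 ≈ 8.5639*I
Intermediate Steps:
k = -901/13 (k = -4505/65 = -4505*1/65 = -901/13 ≈ -69.308)
√(k + F(-22/61)) = √(-901/13 - 31*(-22/61)²) = √(-901/13 - 31*484/3721) = √(-901/13 - 15004/3721) = √(-3547673/48373) = I*√46119749/793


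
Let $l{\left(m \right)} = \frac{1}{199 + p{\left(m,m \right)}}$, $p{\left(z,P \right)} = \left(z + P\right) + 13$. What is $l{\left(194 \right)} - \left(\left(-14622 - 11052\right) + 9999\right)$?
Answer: $\frac{9405001}{600} \approx 15675.0$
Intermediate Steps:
$p{\left(z,P \right)} = 13 + P + z$ ($p{\left(z,P \right)} = \left(P + z\right) + 13 = 13 + P + z$)
$l{\left(m \right)} = \frac{1}{212 + 2 m}$ ($l{\left(m \right)} = \frac{1}{199 + \left(13 + m + m\right)} = \frac{1}{199 + \left(13 + 2 m\right)} = \frac{1}{212 + 2 m}$)
$l{\left(194 \right)} - \left(\left(-14622 - 11052\right) + 9999\right) = \frac{1}{2 \left(106 + 194\right)} - \left(\left(-14622 - 11052\right) + 9999\right) = \frac{1}{2 \cdot 300} - \left(-25674 + 9999\right) = \frac{1}{2} \cdot \frac{1}{300} - -15675 = \frac{1}{600} + 15675 = \frac{9405001}{600}$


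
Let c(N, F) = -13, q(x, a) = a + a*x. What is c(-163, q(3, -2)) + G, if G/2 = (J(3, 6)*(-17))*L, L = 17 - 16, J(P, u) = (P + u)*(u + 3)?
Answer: -2767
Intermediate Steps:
J(P, u) = (3 + u)*(P + u) (J(P, u) = (P + u)*(3 + u) = (3 + u)*(P + u))
L = 1
G = -2754 (G = 2*(((6² + 3*3 + 3*6 + 3*6)*(-17))*1) = 2*(((36 + 9 + 18 + 18)*(-17))*1) = 2*((81*(-17))*1) = 2*(-1377*1) = 2*(-1377) = -2754)
c(-163, q(3, -2)) + G = -13 - 2754 = -2767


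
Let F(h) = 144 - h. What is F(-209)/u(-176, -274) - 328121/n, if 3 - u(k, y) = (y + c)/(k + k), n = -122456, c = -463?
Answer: 1392778485/3551224 ≈ 392.20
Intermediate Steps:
u(k, y) = 3 - (-463 + y)/(2*k) (u(k, y) = 3 - (y - 463)/(k + k) = 3 - (-463 + y)/(2*k))
F(-209)/u(-176, -274) - 328121/n = (144 - 1*(-209))/(((½)*(463 - 1*(-274) + 6*(-176))/(-176))) - 328121/(-122456) = (144 + 209)/(((½)*(-1/176)*(463 + 274 - 1056))) - 328121*(-1/122456) = 353/(((½)*(-1/176)*(-319))) + 328121/122456 = 353/(29/32) + 328121/122456 = 353*(32/29) + 328121/122456 = 11296/29 + 328121/122456 = 1392778485/3551224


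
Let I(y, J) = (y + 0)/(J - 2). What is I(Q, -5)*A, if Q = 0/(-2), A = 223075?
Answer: 0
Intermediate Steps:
Q = 0 (Q = 0*(-½) = 0)
I(y, J) = y/(-2 + J)
I(Q, -5)*A = (0/(-2 - 5))*223075 = (0/(-7))*223075 = (0*(-⅐))*223075 = 0*223075 = 0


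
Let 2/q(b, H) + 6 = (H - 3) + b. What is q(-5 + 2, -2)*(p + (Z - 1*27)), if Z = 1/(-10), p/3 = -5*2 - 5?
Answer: 103/10 ≈ 10.300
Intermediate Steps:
p = -45 (p = 3*(-5*2 - 5) = 3*(-10 - 5) = 3*(-15) = -45)
Z = -⅒ ≈ -0.10000
q(b, H) = 2/(-9 + H + b) (q(b, H) = 2/(-6 + ((H - 3) + b)) = 2/(-6 + ((-3 + H) + b)) = 2/(-6 + (-3 + H + b)) = 2/(-9 + H + b))
q(-5 + 2, -2)*(p + (Z - 1*27)) = (2/(-9 - 2 + (-5 + 2)))*(-45 + (-⅒ - 1*27)) = (2/(-9 - 2 - 3))*(-45 + (-⅒ - 27)) = (2/(-14))*(-45 - 271/10) = (2*(-1/14))*(-721/10) = -⅐*(-721/10) = 103/10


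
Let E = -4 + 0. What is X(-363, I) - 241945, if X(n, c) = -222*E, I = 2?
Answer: -241057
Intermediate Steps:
E = -4
X(n, c) = 888 (X(n, c) = -222*(-4) = 888)
X(-363, I) - 241945 = 888 - 241945 = -241057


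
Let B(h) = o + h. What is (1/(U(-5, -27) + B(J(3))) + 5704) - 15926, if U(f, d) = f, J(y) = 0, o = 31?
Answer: -265771/26 ≈ -10222.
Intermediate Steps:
B(h) = 31 + h
(1/(U(-5, -27) + B(J(3))) + 5704) - 15926 = (1/(-5 + (31 + 0)) + 5704) - 15926 = (1/(-5 + 31) + 5704) - 15926 = (1/26 + 5704) - 15926 = 148305/26 - 15926 = -265771/26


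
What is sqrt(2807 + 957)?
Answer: 2*sqrt(941) ≈ 61.351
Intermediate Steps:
sqrt(2807 + 957) = sqrt(3764) = 2*sqrt(941)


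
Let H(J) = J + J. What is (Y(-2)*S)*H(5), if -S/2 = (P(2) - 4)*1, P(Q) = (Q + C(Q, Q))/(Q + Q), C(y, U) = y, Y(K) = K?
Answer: -120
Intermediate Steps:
H(J) = 2*J
P(Q) = 1 (P(Q) = (Q + Q)/(Q + Q) = (2*Q)/((2*Q)) = (2*Q)*(1/(2*Q)) = 1)
S = 6 (S = -2*(1 - 4) = -(-6) = -2*(-3) = 6)
(Y(-2)*S)*H(5) = (-2*6)*(2*5) = -12*10 = -120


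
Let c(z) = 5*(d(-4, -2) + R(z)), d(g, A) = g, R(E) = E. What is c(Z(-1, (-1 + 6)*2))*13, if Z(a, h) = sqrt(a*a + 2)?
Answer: -260 + 65*sqrt(3) ≈ -147.42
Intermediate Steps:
Z(a, h) = sqrt(2 + a**2) (Z(a, h) = sqrt(a**2 + 2) = sqrt(2 + a**2))
c(z) = -20 + 5*z (c(z) = 5*(-4 + z) = -20 + 5*z)
c(Z(-1, (-1 + 6)*2))*13 = (-20 + 5*sqrt(2 + (-1)**2))*13 = (-20 + 5*sqrt(2 + 1))*13 = (-20 + 5*sqrt(3))*13 = -260 + 65*sqrt(3)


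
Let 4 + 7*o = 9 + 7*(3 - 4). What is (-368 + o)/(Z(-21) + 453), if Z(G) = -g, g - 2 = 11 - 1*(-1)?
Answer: -2578/3073 ≈ -0.83892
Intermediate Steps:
g = 14 (g = 2 + (11 - 1*(-1)) = 2 + (11 + 1) = 2 + 12 = 14)
o = -2/7 (o = -4/7 + (9 + 7*(3 - 4))/7 = -4/7 + (9 + 7*(-1))/7 = -4/7 + (9 - 7)/7 = -4/7 + (⅐)*2 = -4/7 + 2/7 = -2/7 ≈ -0.28571)
Z(G) = -14 (Z(G) = -1*14 = -14)
(-368 + o)/(Z(-21) + 453) = (-368 - 2/7)/(-14 + 453) = -2578/7/439 = -2578/7*1/439 = -2578/3073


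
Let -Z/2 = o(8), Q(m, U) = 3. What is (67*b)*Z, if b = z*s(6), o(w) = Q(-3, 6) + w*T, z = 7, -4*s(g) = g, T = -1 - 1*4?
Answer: -52059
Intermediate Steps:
T = -5 (T = -1 - 4 = -5)
s(g) = -g/4
o(w) = 3 - 5*w (o(w) = 3 + w*(-5) = 3 - 5*w)
Z = 74 (Z = -2*(3 - 5*8) = -2*(3 - 40) = -2*(-37) = 74)
b = -21/2 (b = 7*(-¼*6) = 7*(-3/2) = -21/2 ≈ -10.500)
(67*b)*Z = (67*(-21/2))*74 = -1407/2*74 = -52059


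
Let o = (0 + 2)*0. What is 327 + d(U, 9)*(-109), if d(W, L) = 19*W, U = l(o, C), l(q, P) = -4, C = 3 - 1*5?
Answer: 8611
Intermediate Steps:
C = -2 (C = 3 - 5 = -2)
o = 0 (o = 2*0 = 0)
U = -4
327 + d(U, 9)*(-109) = 327 + (19*(-4))*(-109) = 327 - 76*(-109) = 327 + 8284 = 8611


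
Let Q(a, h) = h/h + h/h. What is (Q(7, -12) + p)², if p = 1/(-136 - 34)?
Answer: 114921/28900 ≈ 3.9765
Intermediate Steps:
Q(a, h) = 2 (Q(a, h) = 1 + 1 = 2)
p = -1/170 (p = 1/(-170) = -1/170 ≈ -0.0058824)
(Q(7, -12) + p)² = (2 - 1/170)² = (339/170)² = 114921/28900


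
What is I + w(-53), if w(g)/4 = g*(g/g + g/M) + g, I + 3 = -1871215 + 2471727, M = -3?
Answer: 1789019/3 ≈ 5.9634e+5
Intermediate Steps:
I = 600509 (I = -3 + (-1871215 + 2471727) = -3 + 600512 = 600509)
w(g) = 4*g + 4*g*(1 - g/3) (w(g) = 4*(g*(g/g + g/(-3)) + g) = 4*(g*(1 + g*(-1/3)) + g) = 4*(g*(1 - g/3) + g) = 4*(g + g*(1 - g/3)) = 4*g + 4*g*(1 - g/3))
I + w(-53) = 600509 + (4/3)*(-53)*(6 - 1*(-53)) = 600509 + (4/3)*(-53)*(6 + 53) = 600509 + (4/3)*(-53)*59 = 600509 - 12508/3 = 1789019/3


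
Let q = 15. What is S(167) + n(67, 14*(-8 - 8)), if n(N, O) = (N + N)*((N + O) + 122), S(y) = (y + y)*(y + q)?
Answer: 56098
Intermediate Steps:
S(y) = 2*y*(15 + y) (S(y) = (y + y)*(y + 15) = (2*y)*(15 + y) = 2*y*(15 + y))
n(N, O) = 2*N*(122 + N + O) (n(N, O) = (2*N)*(122 + N + O) = 2*N*(122 + N + O))
S(167) + n(67, 14*(-8 - 8)) = 2*167*(15 + 167) + 2*67*(122 + 67 + 14*(-8 - 8)) = 2*167*182 + 2*67*(122 + 67 + 14*(-16)) = 60788 + 2*67*(122 + 67 - 224) = 60788 + 2*67*(-35) = 60788 - 4690 = 56098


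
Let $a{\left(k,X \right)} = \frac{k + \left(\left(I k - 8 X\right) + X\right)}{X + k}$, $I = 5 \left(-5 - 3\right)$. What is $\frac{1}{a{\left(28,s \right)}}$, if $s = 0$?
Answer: $- \frac{1}{39} \approx -0.025641$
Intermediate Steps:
$I = -40$ ($I = 5 \left(-8\right) = -40$)
$a{\left(k,X \right)} = \frac{- 39 k - 7 X}{X + k}$ ($a{\left(k,X \right)} = \frac{k - \left(7 X + 40 k\right)}{X + k} = \frac{- 39 k - 7 X}{X + k}$)
$\frac{1}{a{\left(28,s \right)}} = \frac{1}{\frac{1}{0 + 28} \left(\left(-39\right) 28 - 0\right)} = \frac{1}{\frac{1}{28} \left(-1092 + 0\right)} = \frac{1}{\frac{1}{28} \left(-1092\right)} = \frac{1}{-39} = - \frac{1}{39}$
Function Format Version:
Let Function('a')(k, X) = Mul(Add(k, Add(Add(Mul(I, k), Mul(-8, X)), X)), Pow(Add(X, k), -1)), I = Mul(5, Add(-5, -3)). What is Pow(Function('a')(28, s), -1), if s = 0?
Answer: Rational(-1, 39) ≈ -0.025641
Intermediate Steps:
I = -40 (I = Mul(5, -8) = -40)
Function('a')(k, X) = Mul(Pow(Add(X, k), -1), Add(Mul(-39, k), Mul(-7, X))) (Function('a')(k, X) = Mul(Add(k, Add(Add(Mul(-40, k), Mul(-8, X)), X)), Pow(Add(X, k), -1)) = Mul(Add(k, Add(Mul(-40, k), Mul(-7, X))), Pow(Add(X, k), -1)) = Mul(Add(Mul(-39, k), Mul(-7, X)), Pow(Add(X, k), -1)) = Mul(Pow(Add(X, k), -1), Add(Mul(-39, k), Mul(-7, X))))
Pow(Function('a')(28, s), -1) = Pow(Mul(Pow(Add(0, 28), -1), Add(Mul(-39, 28), Mul(-7, 0))), -1) = Pow(Mul(Pow(28, -1), Add(-1092, 0)), -1) = Pow(Mul(Rational(1, 28), -1092), -1) = Pow(-39, -1) = Rational(-1, 39)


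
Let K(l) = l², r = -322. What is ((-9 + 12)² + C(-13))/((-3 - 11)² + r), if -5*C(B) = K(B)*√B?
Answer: -1/14 + 169*I*√13/630 ≈ -0.071429 + 0.9672*I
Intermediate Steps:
C(B) = -B^(5/2)/5 (C(B) = -B²*√B/5 = -B^(5/2)/5)
((-9 + 12)² + C(-13))/((-3 - 11)² + r) = ((-9 + 12)² - 169*I*√13/5)/((-3 - 11)² - 322) = (3² - 169*I*√13/5)/((-14)² - 322) = (9 - 169*I*√13/5)/(196 - 322) = (9 - 169*I*√13/5)/(-126) = (9 - 169*I*√13/5)*(-1/126) = -1/14 + 169*I*√13/630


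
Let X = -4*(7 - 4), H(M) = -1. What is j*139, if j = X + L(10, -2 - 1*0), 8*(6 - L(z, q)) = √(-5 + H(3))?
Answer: -834 - 139*I*√6/8 ≈ -834.0 - 42.56*I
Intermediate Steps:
L(z, q) = 6 - I*√6/8 (L(z, q) = 6 - √(-5 - 1)/8 = 6 - I*√6/8)
X = -12 (X = -4*3 = -12)
j = -6 - I*√6/8 (j = -12 + (6 - I*√6/8) = -6 - I*√6/8 ≈ -6.0 - 0.30619*I)
j*139 = (-6 - I*√6/8)*139 = -834 - 139*I*√6/8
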